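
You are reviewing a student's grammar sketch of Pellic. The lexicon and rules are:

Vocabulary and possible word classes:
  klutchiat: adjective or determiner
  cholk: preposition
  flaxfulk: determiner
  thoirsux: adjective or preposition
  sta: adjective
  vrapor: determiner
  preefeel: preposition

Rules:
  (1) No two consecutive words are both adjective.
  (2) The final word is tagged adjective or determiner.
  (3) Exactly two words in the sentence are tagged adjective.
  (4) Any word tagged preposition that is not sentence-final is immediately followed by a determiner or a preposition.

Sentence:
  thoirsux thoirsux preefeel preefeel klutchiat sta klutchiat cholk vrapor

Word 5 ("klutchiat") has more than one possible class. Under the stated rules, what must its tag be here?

determiner

Candidates per position — 1:thoirsux {adjective,preposition}; 2:thoirsux {adjective,preposition}; 3:preefeel {preposition}; 4:preefeel {preposition}; 5:klutchiat {adjective,determiner}; 6:sta {adjective}; 7:klutchiat {adjective,determiner}; 8:cholk {preposition}; 9:vrapor {determiner}.
Position 5: adjective is ruled out by rule 1; that leaves determiner.
Position 7: adjective is ruled out by rule 1; that leaves determiner.
The remaining ambiguous positions (1, 2) are resolved jointly — only one combination satisfies every rule.
So the tagging must be: adjective preposition preposition preposition determiner adjective determiner preposition determiner.
Checking: rule 1 ok; rule 2 ok; rule 3 ok; rule 4 ok.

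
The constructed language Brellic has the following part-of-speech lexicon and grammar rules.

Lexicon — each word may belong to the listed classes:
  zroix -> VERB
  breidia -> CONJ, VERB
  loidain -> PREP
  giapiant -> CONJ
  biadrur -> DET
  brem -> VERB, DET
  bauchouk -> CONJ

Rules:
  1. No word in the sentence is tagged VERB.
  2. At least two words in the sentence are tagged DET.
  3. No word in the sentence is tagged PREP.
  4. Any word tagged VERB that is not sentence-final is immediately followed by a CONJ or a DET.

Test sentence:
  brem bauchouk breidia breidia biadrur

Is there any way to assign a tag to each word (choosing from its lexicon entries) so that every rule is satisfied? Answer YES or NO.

Candidates per position — 1:brem {VERB,DET}; 2:bauchouk {CONJ}; 3:breidia {CONJ,VERB}; 4:breidia {CONJ,VERB}; 5:biadrur {DET}.
One satisfying assignment: DET CONJ CONJ CONJ DET.
Check: rule 1 ok; rule 2 ok; rule 3 ok; rule 4 ok.

YES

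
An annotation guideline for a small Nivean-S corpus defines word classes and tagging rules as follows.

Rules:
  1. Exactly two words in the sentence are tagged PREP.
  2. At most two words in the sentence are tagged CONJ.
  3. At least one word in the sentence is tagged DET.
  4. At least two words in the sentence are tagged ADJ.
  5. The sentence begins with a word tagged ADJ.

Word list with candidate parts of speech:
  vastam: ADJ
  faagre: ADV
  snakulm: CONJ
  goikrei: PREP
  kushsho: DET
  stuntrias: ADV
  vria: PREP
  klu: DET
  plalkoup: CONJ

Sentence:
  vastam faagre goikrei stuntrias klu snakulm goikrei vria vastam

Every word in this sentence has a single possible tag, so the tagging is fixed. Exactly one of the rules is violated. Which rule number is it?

1

Fixed tagging: ADJ ADV PREP ADV DET CONJ PREP PREP ADJ.
Checking each rule: R1 ✗, R2 ✓, R3 ✓, R4 ✓, R5 ✓.
Only rule 1 fails.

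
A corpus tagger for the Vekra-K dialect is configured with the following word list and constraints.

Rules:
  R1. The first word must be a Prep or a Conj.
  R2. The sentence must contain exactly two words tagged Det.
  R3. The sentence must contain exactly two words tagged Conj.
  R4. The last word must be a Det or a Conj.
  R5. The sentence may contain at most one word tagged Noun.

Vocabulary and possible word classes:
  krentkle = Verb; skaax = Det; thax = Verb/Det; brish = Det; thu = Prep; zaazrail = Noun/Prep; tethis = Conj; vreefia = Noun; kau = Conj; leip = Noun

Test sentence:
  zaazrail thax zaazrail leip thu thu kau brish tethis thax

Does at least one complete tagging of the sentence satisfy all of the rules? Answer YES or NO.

Candidates per position — 1:zaazrail {Noun,Prep}; 2:thax {Verb,Det}; 3:zaazrail {Noun,Prep}; 4:leip {Noun}; 5:thu {Prep}; 6:thu {Prep}; 7:kau {Conj}; 8:brish {Det}; 9:tethis {Conj}; 10:thax {Verb,Det}.
One satisfying assignment: Prep Verb Prep Noun Prep Prep Conj Det Conj Det.
Verifying each rule — rule 1 holds; rule 2 holds; rule 3 holds; rule 4 holds; rule 5 holds.

YES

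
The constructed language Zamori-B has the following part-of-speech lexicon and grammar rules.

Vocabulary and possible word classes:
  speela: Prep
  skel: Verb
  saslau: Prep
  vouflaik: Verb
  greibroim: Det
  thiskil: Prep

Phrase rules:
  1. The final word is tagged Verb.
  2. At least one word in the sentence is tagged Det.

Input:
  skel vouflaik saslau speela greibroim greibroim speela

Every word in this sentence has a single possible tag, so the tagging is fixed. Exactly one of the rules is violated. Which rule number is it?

Fixed tagging: Verb Verb Prep Prep Det Det Prep.
Applying the rules: R1 fail, R2 pass.
Only rule 1 fails.

1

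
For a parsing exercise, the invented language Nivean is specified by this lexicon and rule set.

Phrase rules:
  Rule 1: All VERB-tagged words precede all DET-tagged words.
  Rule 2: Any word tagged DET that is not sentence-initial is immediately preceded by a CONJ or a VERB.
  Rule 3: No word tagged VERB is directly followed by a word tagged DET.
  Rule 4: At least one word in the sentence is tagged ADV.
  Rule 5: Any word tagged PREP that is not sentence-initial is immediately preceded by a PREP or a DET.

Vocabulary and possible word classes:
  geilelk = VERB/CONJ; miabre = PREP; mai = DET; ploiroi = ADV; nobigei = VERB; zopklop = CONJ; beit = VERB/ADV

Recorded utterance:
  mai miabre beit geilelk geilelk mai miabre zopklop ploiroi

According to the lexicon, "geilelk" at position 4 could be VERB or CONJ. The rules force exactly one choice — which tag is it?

Candidates per position — 1:mai {DET}; 2:miabre {PREP}; 3:beit {VERB,ADV}; 4:geilelk {VERB,CONJ}; 5:geilelk {VERB,CONJ}; 6:mai {DET}; 7:miabre {PREP}; 8:zopklop {CONJ}; 9:ploiroi {ADV}.
Word 3 cannot be VERB — rule 1 would then fail for every completion. It is ADV.
Word 4 cannot be VERB — rule 1 would then fail for every completion. It is CONJ.
Word 5 cannot be VERB — rule 1 would then fail for every completion. It is CONJ.
The only consistent sequence is: DET PREP ADV CONJ CONJ DET PREP CONJ ADV.
Checking: rule 1 ok; rule 2 ok; rule 3 ok; rule 4 ok; rule 5 ok.

CONJ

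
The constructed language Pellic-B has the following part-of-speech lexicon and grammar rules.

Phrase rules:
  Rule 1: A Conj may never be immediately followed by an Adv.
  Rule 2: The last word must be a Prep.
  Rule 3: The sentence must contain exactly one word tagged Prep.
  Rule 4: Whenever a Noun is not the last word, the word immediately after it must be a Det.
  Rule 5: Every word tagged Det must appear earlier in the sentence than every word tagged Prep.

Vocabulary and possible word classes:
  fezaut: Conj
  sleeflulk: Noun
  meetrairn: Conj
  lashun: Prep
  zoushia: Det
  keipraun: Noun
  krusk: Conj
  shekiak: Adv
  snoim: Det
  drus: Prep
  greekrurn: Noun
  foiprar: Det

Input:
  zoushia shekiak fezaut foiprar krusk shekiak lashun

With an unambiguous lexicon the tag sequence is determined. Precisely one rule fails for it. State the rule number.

Fixed tagging: Det Adv Conj Det Conj Adv Prep.
Applying the rules: R1 fail, R2 pass, R3 pass, R4 pass, R5 pass.
Only rule 1 fails.

1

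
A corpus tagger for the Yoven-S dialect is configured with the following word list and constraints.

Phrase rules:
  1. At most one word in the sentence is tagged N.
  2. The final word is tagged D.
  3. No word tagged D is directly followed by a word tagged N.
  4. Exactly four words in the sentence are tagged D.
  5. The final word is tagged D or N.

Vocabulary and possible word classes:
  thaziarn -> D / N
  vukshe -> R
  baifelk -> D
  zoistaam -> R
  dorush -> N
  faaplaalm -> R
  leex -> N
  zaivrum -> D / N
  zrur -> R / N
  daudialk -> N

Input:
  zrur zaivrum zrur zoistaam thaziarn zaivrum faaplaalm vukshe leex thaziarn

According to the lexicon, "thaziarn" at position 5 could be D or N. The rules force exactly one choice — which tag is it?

D

Candidates per position — 1:zrur {R,N}; 2:zaivrum {D,N}; 3:zrur {R,N}; 4:zoistaam {R}; 5:thaziarn {D,N}; 6:zaivrum {D,N}; 7:faaplaalm {R}; 8:vukshe {R}; 9:leex {N}; 10:thaziarn {D,N}.
If word 1 were N, no tagging could satisfy rule 1; so word 1 is R.
If word 2 were N, no tagging could satisfy rule 1; so word 2 is D.
If word 3 were N, no tagging could satisfy rule 1; so word 3 is R.
If word 5 were N, no tagging could satisfy rule 1; so word 5 is D.
If word 6 were N, no tagging could satisfy rule 1; so word 6 is D.
If word 10 were N, no tagging could satisfy rule 1; so word 10 is D.
That leaves exactly one tagging: R D R R D D R R N D.
Check: rule 1 ok; rule 2 ok; rule 3 ok; rule 4 ok; rule 5 ok.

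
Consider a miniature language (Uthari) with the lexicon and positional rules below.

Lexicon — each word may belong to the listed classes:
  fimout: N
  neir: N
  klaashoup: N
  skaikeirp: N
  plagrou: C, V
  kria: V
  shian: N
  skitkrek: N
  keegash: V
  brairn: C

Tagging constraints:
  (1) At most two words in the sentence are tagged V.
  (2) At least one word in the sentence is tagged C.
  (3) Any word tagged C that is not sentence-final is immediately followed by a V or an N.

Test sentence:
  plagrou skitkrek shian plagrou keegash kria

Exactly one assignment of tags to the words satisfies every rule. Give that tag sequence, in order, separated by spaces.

Candidates per position — 1:plagrou {C,V}; 2:skitkrek {N}; 3:shian {N}; 4:plagrou {C,V}; 5:keegash {V}; 6:kria {V}.
If word 1 were V, no tagging could satisfy rule 1; so word 1 is C.
If word 4 were V, no tagging could satisfy rule 1; so word 4 is C.
That leaves exactly one tagging: C N N C V V.
Checking: rule 1 ok; rule 2 ok; rule 3 ok.

C N N C V V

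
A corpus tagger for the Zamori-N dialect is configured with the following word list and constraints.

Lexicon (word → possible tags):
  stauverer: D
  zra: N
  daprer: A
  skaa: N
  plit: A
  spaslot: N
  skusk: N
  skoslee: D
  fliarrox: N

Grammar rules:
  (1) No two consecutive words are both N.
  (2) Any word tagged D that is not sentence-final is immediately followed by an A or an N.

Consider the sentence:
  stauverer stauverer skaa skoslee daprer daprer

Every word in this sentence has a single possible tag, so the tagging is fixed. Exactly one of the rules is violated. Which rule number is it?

Fixed tagging: D D N D A A.
Checking each rule: R1 ✓, R2 ✗.
Only rule 2 fails.

2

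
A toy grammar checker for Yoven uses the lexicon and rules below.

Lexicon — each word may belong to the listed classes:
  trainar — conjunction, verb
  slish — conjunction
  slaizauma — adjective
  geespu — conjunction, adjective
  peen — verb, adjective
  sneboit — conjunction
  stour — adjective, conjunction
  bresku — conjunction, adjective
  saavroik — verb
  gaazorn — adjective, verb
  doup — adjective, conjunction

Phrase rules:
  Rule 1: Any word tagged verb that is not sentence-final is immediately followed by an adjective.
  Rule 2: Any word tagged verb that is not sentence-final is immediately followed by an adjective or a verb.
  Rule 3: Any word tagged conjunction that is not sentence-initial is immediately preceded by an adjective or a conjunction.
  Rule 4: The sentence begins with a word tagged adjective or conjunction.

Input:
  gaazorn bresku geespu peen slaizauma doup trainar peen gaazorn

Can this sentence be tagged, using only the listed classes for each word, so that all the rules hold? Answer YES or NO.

Candidates per position — 1:gaazorn {adjective,verb}; 2:bresku {conjunction,adjective}; 3:geespu {conjunction,adjective}; 4:peen {verb,adjective}; 5:slaizauma {adjective}; 6:doup {adjective,conjunction}; 7:trainar {conjunction,verb}; 8:peen {verb,adjective}; 9:gaazorn {adjective,verb}.
One satisfying assignment: adjective adjective adjective verb adjective conjunction verb adjective adjective.
Verifying each rule — rule 1 ok; rule 2 ok; rule 3 ok; rule 4 ok.

YES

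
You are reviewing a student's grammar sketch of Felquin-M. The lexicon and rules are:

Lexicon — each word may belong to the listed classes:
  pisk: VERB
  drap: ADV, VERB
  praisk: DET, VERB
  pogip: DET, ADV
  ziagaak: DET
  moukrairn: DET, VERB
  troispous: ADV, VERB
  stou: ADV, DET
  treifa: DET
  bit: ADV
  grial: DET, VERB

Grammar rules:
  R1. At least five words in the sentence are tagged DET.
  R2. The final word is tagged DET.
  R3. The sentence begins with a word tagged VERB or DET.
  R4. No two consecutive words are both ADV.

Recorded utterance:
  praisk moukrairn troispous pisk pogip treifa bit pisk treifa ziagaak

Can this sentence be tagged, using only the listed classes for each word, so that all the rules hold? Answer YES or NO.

YES

Candidates per position — 1:praisk {DET,VERB}; 2:moukrairn {DET,VERB}; 3:troispous {ADV,VERB}; 4:pisk {VERB}; 5:pogip {DET,ADV}; 6:treifa {DET}; 7:bit {ADV}; 8:pisk {VERB}; 9:treifa {DET}; 10:ziagaak {DET}.
One satisfying assignment: DET VERB ADV VERB DET DET ADV VERB DET DET.
Checking: rule 1 ✓; rule 2 ✓; rule 3 ✓; rule 4 ✓.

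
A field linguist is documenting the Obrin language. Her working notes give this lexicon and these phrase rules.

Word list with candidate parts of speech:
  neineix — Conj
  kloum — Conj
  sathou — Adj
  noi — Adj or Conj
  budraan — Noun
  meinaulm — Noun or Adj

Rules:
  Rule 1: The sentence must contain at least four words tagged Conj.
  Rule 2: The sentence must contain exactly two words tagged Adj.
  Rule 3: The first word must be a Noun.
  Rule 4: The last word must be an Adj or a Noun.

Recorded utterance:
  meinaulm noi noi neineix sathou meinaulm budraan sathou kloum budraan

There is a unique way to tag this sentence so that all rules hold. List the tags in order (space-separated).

Noun Conj Conj Conj Adj Noun Noun Adj Conj Noun

Candidates per position — 1:meinaulm {Noun,Adj}; 2:noi {Adj,Conj}; 3:noi {Adj,Conj}; 4:neineix {Conj}; 5:sathou {Adj}; 6:meinaulm {Noun,Adj}; 7:budraan {Noun}; 8:sathou {Adj}; 9:kloum {Conj}; 10:budraan {Noun}.
If word 1 were Adj, no tagging could satisfy rule 2; so word 1 is Noun.
If word 2 were Adj, no tagging could satisfy rule 1; so word 2 is Conj.
If word 3 were Adj, no tagging could satisfy rule 1; so word 3 is Conj.
If word 6 were Adj, no tagging could satisfy rule 2; so word 6 is Noun.
So the tagging must be: Noun Conj Conj Conj Adj Noun Noun Adj Conj Noun.
Checking: rule 1 ✓; rule 2 ✓; rule 3 ✓; rule 4 ✓.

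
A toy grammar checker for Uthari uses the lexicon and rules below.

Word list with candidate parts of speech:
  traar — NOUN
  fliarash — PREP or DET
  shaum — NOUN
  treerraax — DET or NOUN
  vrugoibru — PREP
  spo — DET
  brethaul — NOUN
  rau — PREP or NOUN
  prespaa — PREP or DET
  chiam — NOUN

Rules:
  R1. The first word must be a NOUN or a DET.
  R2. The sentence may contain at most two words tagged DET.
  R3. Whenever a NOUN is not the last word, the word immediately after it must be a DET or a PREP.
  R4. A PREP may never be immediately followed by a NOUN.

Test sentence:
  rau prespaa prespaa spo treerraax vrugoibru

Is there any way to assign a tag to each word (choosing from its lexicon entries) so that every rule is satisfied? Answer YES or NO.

YES

Candidates per position — 1:rau {PREP,NOUN}; 2:prespaa {PREP,DET}; 3:prespaa {PREP,DET}; 4:spo {DET}; 5:treerraax {DET,NOUN}; 6:vrugoibru {PREP}.
One satisfying assignment: NOUN PREP PREP DET NOUN PREP.
Rule-by-rule: rule 1 ok; rule 2 ok; rule 3 ok; rule 4 ok.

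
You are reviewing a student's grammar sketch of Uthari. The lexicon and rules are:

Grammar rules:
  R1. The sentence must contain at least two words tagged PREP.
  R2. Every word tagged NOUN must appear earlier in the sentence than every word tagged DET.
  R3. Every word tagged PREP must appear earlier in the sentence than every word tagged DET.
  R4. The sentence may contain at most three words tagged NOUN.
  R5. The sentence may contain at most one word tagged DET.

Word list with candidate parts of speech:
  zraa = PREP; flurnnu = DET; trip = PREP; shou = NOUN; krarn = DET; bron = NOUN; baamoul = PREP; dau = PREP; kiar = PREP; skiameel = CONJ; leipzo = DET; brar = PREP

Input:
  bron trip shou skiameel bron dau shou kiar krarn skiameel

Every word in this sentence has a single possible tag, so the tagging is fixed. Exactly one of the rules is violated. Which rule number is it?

4

Fixed tagging: NOUN PREP NOUN CONJ NOUN PREP NOUN PREP DET CONJ.
Applying the rules: R1 ok, R2 ok, R3 ok, R4 fails, R5 ok.
Only rule 4 fails.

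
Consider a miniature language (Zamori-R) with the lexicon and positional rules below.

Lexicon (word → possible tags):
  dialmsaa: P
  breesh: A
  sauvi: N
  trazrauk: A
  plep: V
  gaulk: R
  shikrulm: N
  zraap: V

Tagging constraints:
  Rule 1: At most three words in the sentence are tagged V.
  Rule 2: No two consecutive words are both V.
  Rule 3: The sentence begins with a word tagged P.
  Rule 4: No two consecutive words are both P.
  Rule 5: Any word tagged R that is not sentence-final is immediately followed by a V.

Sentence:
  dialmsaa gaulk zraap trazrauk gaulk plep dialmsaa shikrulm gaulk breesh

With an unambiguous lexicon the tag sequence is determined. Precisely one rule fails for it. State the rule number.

5

Fixed tagging: P R V A R V P N R A.
Checking each rule: R1 ✓, R2 ✓, R3 ✓, R4 ✓, R5 ✗.
Only rule 5 fails.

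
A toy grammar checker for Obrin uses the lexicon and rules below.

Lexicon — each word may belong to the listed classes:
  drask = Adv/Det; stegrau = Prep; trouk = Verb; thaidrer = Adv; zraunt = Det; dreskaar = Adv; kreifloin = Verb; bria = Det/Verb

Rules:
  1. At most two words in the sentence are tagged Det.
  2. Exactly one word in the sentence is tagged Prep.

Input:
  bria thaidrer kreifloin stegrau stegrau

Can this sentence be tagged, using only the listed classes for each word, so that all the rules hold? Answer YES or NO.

Candidates per position — 1:bria {Det,Verb}; 2:thaidrer {Adv}; 3:kreifloin {Verb}; 4:stegrau {Prep}; 5:stegrau {Prep}.
Rule 2 cannot be satisfied by any choice of tags from the lexicon.
So there is no consistent tagging.

NO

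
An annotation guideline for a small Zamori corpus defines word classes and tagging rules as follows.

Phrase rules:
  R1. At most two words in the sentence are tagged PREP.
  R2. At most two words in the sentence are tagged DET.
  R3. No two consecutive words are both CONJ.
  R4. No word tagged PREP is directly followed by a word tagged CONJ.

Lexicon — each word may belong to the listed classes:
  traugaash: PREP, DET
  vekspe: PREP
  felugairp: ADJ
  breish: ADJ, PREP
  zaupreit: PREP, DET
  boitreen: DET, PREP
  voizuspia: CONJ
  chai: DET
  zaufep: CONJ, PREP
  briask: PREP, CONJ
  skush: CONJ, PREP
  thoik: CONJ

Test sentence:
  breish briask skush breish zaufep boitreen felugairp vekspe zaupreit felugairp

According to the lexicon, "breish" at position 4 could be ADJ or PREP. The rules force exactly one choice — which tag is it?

ADJ

Candidates per position — 1:breish {ADJ,PREP}; 2:briask {PREP,CONJ}; 3:skush {CONJ,PREP}; 4:breish {ADJ,PREP}; 5:zaufep {CONJ,PREP}; 6:boitreen {DET,PREP}; 7:felugairp {ADJ}; 8:vekspe {PREP}; 9:zaupreit {PREP,DET}; 10:felugairp {ADJ}.
Position 4: the remaining choice is settled jointly with positions 1, 2, 3, 5, 6, 9 — only ADJ at position 4 is part of a tagging that satisfies every rule.
The unique satisfying tagging is: ADJ CONJ PREP ADJ CONJ DET ADJ PREP DET ADJ.
Check: rule 1 ok; rule 2 ok; rule 3 ok; rule 4 ok.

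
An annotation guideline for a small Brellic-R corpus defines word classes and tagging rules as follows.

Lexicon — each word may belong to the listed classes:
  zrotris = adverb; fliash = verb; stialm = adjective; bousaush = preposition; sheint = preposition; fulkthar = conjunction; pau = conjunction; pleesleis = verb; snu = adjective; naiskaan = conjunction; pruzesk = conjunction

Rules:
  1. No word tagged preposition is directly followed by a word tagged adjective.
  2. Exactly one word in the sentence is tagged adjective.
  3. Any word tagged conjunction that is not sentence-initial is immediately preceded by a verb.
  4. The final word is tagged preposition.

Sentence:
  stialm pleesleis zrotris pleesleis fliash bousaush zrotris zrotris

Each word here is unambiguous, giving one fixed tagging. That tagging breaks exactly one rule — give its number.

Fixed tagging: adjective verb adverb verb verb preposition adverb adverb.
Checking each rule: R1 ✓, R2 ✓, R3 ✓, R4 ✗.
Only rule 4 fails.

4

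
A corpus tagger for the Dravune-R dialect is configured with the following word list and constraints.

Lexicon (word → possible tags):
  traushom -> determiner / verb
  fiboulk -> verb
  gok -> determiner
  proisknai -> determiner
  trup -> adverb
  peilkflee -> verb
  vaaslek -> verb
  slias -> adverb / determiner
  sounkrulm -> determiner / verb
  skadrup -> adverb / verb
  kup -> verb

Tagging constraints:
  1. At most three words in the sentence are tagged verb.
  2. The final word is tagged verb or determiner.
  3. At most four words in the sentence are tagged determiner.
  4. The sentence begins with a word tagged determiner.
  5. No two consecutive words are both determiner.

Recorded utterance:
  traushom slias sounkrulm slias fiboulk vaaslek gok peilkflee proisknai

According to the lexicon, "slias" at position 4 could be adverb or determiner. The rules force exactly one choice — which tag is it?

adverb

Candidates per position — 1:traushom {determiner,verb}; 2:slias {adverb,determiner}; 3:sounkrulm {determiner,verb}; 4:slias {adverb,determiner}; 5:fiboulk {verb}; 6:vaaslek {verb}; 7:gok {determiner}; 8:peilkflee {verb}; 9:proisknai {determiner}.
At position 1, choosing verb makes rule 1 impossible to satisfy; hence determiner.
At position 2, choosing determiner makes rule 5 impossible to satisfy; hence adverb.
At position 3, choosing verb makes rule 1 impossible to satisfy; hence determiner.
At position 4, choosing determiner makes rule 3 impossible to satisfy; hence adverb.
The only consistent sequence is: determiner adverb determiner adverb verb verb determiner verb determiner.
Verifying each rule — rule 1 satisfied; rule 2 satisfied; rule 3 satisfied; rule 4 satisfied; rule 5 satisfied.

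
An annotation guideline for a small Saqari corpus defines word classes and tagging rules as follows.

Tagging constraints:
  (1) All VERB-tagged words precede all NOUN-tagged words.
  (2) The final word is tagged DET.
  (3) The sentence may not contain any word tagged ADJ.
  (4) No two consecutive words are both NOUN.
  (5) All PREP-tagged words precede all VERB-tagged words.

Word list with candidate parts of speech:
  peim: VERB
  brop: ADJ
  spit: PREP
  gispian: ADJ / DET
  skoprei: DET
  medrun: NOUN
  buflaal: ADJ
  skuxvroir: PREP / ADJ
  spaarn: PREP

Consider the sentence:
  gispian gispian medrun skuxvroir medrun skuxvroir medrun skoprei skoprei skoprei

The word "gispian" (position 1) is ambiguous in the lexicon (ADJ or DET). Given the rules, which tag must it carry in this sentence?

DET

Candidates per position — 1:gispian {ADJ,DET}; 2:gispian {ADJ,DET}; 3:medrun {NOUN}; 4:skuxvroir {PREP,ADJ}; 5:medrun {NOUN}; 6:skuxvroir {PREP,ADJ}; 7:medrun {NOUN}; 8:skoprei {DET}; 9:skoprei {DET}; 10:skoprei {DET}.
At position 1, choosing ADJ makes rule 3 impossible to satisfy; hence DET.
At position 2, choosing ADJ makes rule 3 impossible to satisfy; hence DET.
At position 4, choosing ADJ makes rule 3 impossible to satisfy; hence PREP.
At position 6, choosing ADJ makes rule 3 impossible to satisfy; hence PREP.
So the tagging must be: DET DET NOUN PREP NOUN PREP NOUN DET DET DET.
Check: rule 1 satisfied; rule 2 satisfied; rule 3 satisfied; rule 4 satisfied; rule 5 satisfied.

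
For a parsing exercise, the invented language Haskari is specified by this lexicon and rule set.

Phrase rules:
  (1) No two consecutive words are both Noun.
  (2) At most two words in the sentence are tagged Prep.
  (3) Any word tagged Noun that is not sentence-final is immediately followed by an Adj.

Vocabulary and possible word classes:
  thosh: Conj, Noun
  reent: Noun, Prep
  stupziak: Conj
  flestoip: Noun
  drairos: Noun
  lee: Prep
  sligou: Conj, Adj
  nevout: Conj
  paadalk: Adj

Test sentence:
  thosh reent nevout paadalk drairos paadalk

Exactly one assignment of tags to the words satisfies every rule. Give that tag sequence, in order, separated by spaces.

Candidates per position — 1:thosh {Conj,Noun}; 2:reent {Noun,Prep}; 3:nevout {Conj}; 4:paadalk {Adj}; 5:drairos {Noun}; 6:paadalk {Adj}.
Position 1: tagging it Noun would leave rule 3 unsatisfiable, so it must be Conj.
Position 2: tagging it Noun would leave rule 3 unsatisfiable, so it must be Prep.
That leaves exactly one tagging: Conj Prep Conj Adj Noun Adj.
Verifying each rule — rule 1 ok; rule 2 ok; rule 3 ok.

Conj Prep Conj Adj Noun Adj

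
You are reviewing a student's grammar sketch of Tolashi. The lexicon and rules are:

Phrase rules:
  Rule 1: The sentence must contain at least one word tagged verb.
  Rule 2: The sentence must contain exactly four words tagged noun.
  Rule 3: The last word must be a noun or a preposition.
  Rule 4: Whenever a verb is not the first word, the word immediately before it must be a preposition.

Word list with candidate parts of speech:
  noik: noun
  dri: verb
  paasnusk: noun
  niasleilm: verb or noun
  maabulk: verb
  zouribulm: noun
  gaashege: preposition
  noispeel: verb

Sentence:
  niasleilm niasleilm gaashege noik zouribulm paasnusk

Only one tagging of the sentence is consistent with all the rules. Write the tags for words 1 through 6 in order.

Candidates per position — 1:niasleilm {verb,noun}; 2:niasleilm {verb,noun}; 3:gaashege {preposition}; 4:noik {noun}; 5:zouribulm {noun}; 6:paasnusk {noun}.
Position 2: tagging it verb would leave rule 4 unsatisfiable, so it must be noun.
Position 1: tagging it noun would leave rule 1 unsatisfiable, so it must be verb.
That leaves exactly one tagging: verb noun preposition noun noun noun.
Verifying each rule — rule 1 ok; rule 2 ok; rule 3 ok; rule 4 ok.

verb noun preposition noun noun noun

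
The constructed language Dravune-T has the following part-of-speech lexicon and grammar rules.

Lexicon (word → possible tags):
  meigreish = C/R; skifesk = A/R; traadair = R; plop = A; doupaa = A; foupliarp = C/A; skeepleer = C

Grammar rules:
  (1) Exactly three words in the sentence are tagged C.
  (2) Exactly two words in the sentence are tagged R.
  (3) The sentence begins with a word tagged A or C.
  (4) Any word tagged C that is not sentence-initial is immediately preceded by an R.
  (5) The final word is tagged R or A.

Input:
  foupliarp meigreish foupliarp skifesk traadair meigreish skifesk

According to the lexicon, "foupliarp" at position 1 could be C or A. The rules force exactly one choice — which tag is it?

C

Candidates per position — 1:foupliarp {C,A}; 2:meigreish {C,R}; 3:foupliarp {C,A}; 4:skifesk {A,R}; 5:traadair {R}; 6:meigreish {C,R}; 7:skifesk {A,R}.
If word 2 were C, no tagging could satisfy rule 4; so word 2 is R.
If word 3 were A, no tagging could satisfy rule 1; so word 3 is C.
If word 4 were R, no tagging could satisfy rule 2; so word 4 is A.
If word 6 were R, no tagging could satisfy rule 1; so word 6 is C.
If word 7 were R, no tagging could satisfy rule 2; so word 7 is A.
If word 1 were A, no tagging could satisfy rule 1; so word 1 is C.
The unique satisfying tagging is: C R C A R C A.
Checking: rule 1 holds; rule 2 holds; rule 3 holds; rule 4 holds; rule 5 holds.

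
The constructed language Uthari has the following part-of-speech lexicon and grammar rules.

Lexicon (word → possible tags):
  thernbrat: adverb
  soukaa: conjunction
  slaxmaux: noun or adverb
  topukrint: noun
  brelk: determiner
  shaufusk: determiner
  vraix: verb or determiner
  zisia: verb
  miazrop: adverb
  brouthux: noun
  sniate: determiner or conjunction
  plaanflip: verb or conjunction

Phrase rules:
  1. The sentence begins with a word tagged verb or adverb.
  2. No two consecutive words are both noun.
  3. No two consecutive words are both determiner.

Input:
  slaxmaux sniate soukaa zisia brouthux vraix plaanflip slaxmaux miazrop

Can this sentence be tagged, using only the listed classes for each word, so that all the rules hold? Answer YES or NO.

Candidates per position — 1:slaxmaux {noun,adverb}; 2:sniate {determiner,conjunction}; 3:soukaa {conjunction}; 4:zisia {verb}; 5:brouthux {noun}; 6:vraix {verb,determiner}; 7:plaanflip {verb,conjunction}; 8:slaxmaux {noun,adverb}; 9:miazrop {adverb}.
One satisfying assignment: adverb conjunction conjunction verb noun verb verb noun adverb.
Check: rule 1 ok; rule 2 ok; rule 3 ok.

YES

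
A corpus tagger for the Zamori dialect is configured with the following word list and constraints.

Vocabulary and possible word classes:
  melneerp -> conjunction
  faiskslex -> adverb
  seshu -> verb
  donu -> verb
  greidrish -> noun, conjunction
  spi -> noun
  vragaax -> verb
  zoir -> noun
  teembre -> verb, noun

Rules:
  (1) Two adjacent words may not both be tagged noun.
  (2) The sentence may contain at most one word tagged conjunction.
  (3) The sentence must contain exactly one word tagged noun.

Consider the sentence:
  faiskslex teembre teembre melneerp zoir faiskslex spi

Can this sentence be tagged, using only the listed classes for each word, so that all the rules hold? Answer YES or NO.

NO

Candidates per position — 1:faiskslex {adverb}; 2:teembre {verb,noun}; 3:teembre {verb,noun}; 4:melneerp {conjunction}; 5:zoir {noun}; 6:faiskslex {adverb}; 7:spi {noun}.
Rule 3 cannot be satisfied by any choice of tags from the lexicon.
So there is no consistent tagging.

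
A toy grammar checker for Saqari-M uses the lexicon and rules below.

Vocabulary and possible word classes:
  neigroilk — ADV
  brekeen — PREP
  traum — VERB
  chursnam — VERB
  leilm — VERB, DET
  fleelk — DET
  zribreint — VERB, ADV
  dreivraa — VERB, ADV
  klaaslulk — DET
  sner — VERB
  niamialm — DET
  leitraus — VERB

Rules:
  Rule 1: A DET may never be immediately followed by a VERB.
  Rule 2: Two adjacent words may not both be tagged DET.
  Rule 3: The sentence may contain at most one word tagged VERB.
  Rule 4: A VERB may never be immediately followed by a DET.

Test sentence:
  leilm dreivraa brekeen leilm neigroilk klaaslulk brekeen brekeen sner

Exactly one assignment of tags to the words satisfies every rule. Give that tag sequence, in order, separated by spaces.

DET ADV PREP DET ADV DET PREP PREP VERB

Candidates per position — 1:leilm {VERB,DET}; 2:dreivraa {VERB,ADV}; 3:brekeen {PREP}; 4:leilm {VERB,DET}; 5:neigroilk {ADV}; 6:klaaslulk {DET}; 7:brekeen {PREP}; 8:brekeen {PREP}; 9:sner {VERB}.
Position 1: VERB is ruled out by rule 3; that leaves DET.
Position 2: VERB is ruled out by rule 1; that leaves ADV.
Position 4: VERB is ruled out by rule 3; that leaves DET.
That leaves exactly one tagging: DET ADV PREP DET ADV DET PREP PREP VERB.
Verifying each rule — rule 1 satisfied; rule 2 satisfied; rule 3 satisfied; rule 4 satisfied.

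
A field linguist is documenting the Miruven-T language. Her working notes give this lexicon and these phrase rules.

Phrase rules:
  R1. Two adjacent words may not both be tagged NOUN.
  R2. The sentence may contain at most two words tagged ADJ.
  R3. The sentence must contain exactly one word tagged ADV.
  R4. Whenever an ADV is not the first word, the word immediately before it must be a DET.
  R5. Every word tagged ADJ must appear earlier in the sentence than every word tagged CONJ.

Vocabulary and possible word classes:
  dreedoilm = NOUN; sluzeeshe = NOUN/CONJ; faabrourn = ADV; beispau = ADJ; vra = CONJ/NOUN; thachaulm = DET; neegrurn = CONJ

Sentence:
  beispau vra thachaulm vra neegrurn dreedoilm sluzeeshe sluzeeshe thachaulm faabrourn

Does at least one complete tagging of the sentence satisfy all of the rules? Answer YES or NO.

Candidates per position — 1:beispau {ADJ}; 2:vra {CONJ,NOUN}; 3:thachaulm {DET}; 4:vra {CONJ,NOUN}; 5:neegrurn {CONJ}; 6:dreedoilm {NOUN}; 7:sluzeeshe {NOUN,CONJ}; 8:sluzeeshe {NOUN,CONJ}; 9:thachaulm {DET}; 10:faabrourn {ADV}.
One satisfying assignment: ADJ CONJ DET NOUN CONJ NOUN CONJ NOUN DET ADV.
Rule-by-rule: rule 1 satisfied; rule 2 satisfied; rule 3 satisfied; rule 4 satisfied; rule 5 satisfied.

YES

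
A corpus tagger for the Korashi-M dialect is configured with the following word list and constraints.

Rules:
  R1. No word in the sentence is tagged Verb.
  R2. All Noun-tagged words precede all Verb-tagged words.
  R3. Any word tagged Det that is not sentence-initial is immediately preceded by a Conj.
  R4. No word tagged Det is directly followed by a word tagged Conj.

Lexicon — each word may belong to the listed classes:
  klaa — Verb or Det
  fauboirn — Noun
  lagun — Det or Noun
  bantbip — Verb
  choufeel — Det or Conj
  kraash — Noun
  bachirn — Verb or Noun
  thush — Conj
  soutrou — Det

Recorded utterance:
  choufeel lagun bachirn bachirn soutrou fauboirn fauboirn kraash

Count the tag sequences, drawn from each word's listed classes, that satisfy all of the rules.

0

Candidates per position — 1:choufeel {Det,Conj}; 2:lagun {Det,Noun}; 3:bachirn {Verb,Noun}; 4:bachirn {Verb,Noun}; 5:soutrou {Det}; 6:fauboirn {Noun}; 7:fauboirn {Noun}; 8:kraash {Noun}.
There are 16 candidate sequences in total.
Rule 3 cannot be satisfied by any choice of tags from the lexicon.
So there is no consistent tagging.
Count = 0.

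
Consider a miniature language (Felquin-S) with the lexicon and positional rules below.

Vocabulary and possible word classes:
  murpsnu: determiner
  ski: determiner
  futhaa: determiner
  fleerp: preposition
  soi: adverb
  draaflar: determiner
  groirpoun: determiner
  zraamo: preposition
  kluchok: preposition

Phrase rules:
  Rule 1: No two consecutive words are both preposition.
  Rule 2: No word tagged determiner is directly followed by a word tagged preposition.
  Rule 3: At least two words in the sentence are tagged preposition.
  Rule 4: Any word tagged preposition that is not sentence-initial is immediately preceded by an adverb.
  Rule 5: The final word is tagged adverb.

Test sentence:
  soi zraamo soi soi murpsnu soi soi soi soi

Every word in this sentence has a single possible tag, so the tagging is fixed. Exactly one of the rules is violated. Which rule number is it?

Fixed tagging: adverb preposition adverb adverb determiner adverb adverb adverb adverb.
Rule check: R1 pass, R2 pass, R3 fail, R4 pass, R5 pass.
Only rule 3 fails.

3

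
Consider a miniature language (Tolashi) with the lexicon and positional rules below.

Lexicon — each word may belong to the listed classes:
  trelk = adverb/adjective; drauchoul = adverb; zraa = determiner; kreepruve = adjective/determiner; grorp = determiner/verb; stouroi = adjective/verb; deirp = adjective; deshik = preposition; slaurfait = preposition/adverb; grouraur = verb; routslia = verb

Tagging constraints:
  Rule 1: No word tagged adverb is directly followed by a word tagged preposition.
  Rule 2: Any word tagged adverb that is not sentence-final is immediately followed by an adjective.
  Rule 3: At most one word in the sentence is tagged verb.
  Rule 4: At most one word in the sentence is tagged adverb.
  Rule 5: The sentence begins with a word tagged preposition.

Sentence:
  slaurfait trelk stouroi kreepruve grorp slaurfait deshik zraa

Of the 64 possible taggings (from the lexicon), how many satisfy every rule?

Candidates per position — 1:slaurfait {preposition,adverb}; 2:trelk {adverb,adjective}; 3:stouroi {adjective,verb}; 4:kreepruve {adjective,determiner}; 5:grorp {determiner,verb}; 6:slaurfait {preposition,adverb}; 7:deshik {preposition}; 8:zraa {determiner}.
There are 64 candidate sequences in total.
Checking each against the rules leaves 10 sequences.
Count = 10.

10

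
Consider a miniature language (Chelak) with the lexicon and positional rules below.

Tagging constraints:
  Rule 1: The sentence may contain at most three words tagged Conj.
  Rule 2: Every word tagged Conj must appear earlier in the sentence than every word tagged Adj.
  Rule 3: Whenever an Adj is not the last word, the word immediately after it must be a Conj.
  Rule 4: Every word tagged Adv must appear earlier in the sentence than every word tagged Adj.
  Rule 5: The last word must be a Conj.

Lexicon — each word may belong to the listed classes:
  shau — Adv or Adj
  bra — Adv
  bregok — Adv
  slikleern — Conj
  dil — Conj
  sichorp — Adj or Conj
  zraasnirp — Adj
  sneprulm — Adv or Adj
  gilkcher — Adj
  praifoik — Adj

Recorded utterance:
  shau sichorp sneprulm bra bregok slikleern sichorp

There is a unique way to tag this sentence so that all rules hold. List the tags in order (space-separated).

Adv Conj Adv Adv Adv Conj Conj

Candidates per position — 1:shau {Adv,Adj}; 2:sichorp {Adj,Conj}; 3:sneprulm {Adv,Adj}; 4:bra {Adv}; 5:bregok {Adv}; 6:slikleern {Conj}; 7:sichorp {Adj,Conj}.
At position 1, choosing Adj makes rule 2 impossible to satisfy; hence Adv.
At position 2, choosing Adj makes rule 2 impossible to satisfy; hence Conj.
At position 3, choosing Adj makes rule 2 impossible to satisfy; hence Adv.
At position 7, choosing Adj makes rule 5 impossible to satisfy; hence Conj.
That leaves exactly one tagging: Adv Conj Adv Adv Adv Conj Conj.
Checking: rule 1 ok; rule 2 ok; rule 3 ok; rule 4 ok; rule 5 ok.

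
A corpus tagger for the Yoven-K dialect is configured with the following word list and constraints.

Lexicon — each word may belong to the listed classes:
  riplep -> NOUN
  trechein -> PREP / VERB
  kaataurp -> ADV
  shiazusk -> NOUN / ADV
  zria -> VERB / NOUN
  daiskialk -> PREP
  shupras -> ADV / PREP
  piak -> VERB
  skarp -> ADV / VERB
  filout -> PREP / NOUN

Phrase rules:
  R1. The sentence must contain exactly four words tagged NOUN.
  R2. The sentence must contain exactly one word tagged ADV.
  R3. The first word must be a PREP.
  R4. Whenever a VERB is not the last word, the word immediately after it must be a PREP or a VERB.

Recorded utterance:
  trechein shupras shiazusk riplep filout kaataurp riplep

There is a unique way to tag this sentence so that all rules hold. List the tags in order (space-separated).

PREP PREP NOUN NOUN NOUN ADV NOUN

Candidates per position — 1:trechein {PREP,VERB}; 2:shupras {ADV,PREP}; 3:shiazusk {NOUN,ADV}; 4:riplep {NOUN}; 5:filout {PREP,NOUN}; 6:kaataurp {ADV}; 7:riplep {NOUN}.
Position 1: VERB is ruled out by rule 3; that leaves PREP.
Position 2: ADV is ruled out by rule 2; that leaves PREP.
Position 3: ADV is ruled out by rule 1; that leaves NOUN.
Position 5: PREP is ruled out by rule 1; that leaves NOUN.
The unique satisfying tagging is: PREP PREP NOUN NOUN NOUN ADV NOUN.
Check: rule 1 ✓; rule 2 ✓; rule 3 ✓; rule 4 ✓.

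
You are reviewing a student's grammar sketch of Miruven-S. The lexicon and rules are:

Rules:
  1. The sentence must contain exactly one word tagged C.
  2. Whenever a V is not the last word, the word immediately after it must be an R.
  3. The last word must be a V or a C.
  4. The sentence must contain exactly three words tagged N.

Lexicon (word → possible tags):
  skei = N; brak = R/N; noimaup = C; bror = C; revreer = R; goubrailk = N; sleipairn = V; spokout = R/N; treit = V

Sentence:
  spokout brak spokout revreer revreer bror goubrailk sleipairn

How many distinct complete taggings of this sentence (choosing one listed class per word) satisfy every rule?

Candidates per position — 1:spokout {R,N}; 2:brak {R,N}; 3:spokout {R,N}; 4:revreer {R}; 5:revreer {R}; 6:bror {C}; 7:goubrailk {N}; 8:sleipairn {V}.
There are 8 candidate sequences in total.
The sequences that satisfy every rule: R N N R R C N V; N R N R R C N V; N N R R R C N V.
Count = 3.

3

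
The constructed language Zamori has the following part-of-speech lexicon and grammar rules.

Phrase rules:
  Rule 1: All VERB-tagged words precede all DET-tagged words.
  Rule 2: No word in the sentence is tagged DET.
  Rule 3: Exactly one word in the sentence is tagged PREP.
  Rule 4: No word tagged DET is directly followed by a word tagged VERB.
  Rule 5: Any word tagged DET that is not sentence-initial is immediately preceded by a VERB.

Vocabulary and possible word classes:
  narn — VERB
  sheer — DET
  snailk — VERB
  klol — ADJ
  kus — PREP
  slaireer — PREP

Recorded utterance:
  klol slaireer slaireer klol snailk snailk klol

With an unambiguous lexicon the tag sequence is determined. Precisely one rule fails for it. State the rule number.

3

Fixed tagging: ADJ PREP PREP ADJ VERB VERB ADJ.
Applying the rules: R1 ok, R2 ok, R3 fails, R4 ok, R5 ok.
Only rule 3 fails.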